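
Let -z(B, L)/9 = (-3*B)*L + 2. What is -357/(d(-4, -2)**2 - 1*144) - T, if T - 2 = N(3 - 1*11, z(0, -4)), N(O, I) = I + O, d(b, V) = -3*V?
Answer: 983/36 ≈ 27.306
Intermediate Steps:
z(B, L) = -18 + 27*B*L (z(B, L) = -9*((-3*B)*L + 2) = -9*(-3*B*L + 2) = -9*(2 - 3*B*L) = -18 + 27*B*L)
T = -24 (T = 2 + ((-18 + 27*0*(-4)) + (3 - 1*11)) = 2 + ((-18 + 0) + (3 - 11)) = 2 + (-18 - 8) = 2 - 26 = -24)
-357/(d(-4, -2)**2 - 1*144) - T = -357/((-3*(-2))**2 - 1*144) - 1*(-24) = -357/(6**2 - 144) + 24 = -357/(36 - 144) + 24 = -357/(-108) + 24 = -357*(-1/108) + 24 = 119/36 + 24 = 983/36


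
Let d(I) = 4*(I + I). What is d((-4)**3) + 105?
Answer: -407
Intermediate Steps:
d(I) = 8*I (d(I) = 4*(2*I) = 8*I)
d((-4)**3) + 105 = 8*(-4)**3 + 105 = 8*(-64) + 105 = -512 + 105 = -407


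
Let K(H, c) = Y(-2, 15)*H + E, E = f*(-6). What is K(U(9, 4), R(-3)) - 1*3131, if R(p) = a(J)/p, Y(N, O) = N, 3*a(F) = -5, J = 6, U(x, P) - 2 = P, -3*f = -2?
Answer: -3147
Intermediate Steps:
f = ⅔ (f = -⅓*(-2) = ⅔ ≈ 0.66667)
U(x, P) = 2 + P
a(F) = -5/3 (a(F) = (⅓)*(-5) = -5/3)
E = -4 (E = (⅔)*(-6) = -4)
R(p) = -5/(3*p)
K(H, c) = -4 - 2*H (K(H, c) = -2*H - 4 = -4 - 2*H)
K(U(9, 4), R(-3)) - 1*3131 = (-4 - 2*(2 + 4)) - 1*3131 = (-4 - 2*6) - 3131 = (-4 - 12) - 3131 = -16 - 3131 = -3147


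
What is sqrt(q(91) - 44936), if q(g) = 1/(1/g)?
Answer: I*sqrt(44845) ≈ 211.77*I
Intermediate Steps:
q(g) = g
sqrt(q(91) - 44936) = sqrt(91 - 44936) = sqrt(-44845) = I*sqrt(44845)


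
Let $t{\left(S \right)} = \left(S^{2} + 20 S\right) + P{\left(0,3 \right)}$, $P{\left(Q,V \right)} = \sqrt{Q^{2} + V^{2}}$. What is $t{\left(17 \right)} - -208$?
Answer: $840$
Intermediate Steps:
$t{\left(S \right)} = 3 + S^{2} + 20 S$ ($t{\left(S \right)} = \left(S^{2} + 20 S\right) + \sqrt{0^{2} + 3^{2}} = \left(S^{2} + 20 S\right) + \sqrt{0 + 9} = \left(S^{2} + 20 S\right) + \sqrt{9} = \left(S^{2} + 20 S\right) + 3 = 3 + S^{2} + 20 S$)
$t{\left(17 \right)} - -208 = \left(3 + 17^{2} + 20 \cdot 17\right) - -208 = \left(3 + 289 + 340\right) + 208 = 632 + 208 = 840$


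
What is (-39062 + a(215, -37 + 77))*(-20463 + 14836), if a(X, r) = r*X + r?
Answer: 171184594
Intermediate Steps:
a(X, r) = r + X*r (a(X, r) = X*r + r = r + X*r)
(-39062 + a(215, -37 + 77))*(-20463 + 14836) = (-39062 + (-37 + 77)*(1 + 215))*(-20463 + 14836) = (-39062 + 40*216)*(-5627) = (-39062 + 8640)*(-5627) = -30422*(-5627) = 171184594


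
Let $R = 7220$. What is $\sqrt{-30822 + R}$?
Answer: $i \sqrt{23602} \approx 153.63 i$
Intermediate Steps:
$\sqrt{-30822 + R} = \sqrt{-30822 + 7220} = \sqrt{-23602} = i \sqrt{23602}$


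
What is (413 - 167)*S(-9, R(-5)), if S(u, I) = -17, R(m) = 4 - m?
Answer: -4182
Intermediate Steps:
(413 - 167)*S(-9, R(-5)) = (413 - 167)*(-17) = 246*(-17) = -4182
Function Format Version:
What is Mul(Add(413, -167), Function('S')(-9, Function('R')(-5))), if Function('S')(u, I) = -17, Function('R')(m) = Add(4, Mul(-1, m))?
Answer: -4182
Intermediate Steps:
Mul(Add(413, -167), Function('S')(-9, Function('R')(-5))) = Mul(Add(413, -167), -17) = Mul(246, -17) = -4182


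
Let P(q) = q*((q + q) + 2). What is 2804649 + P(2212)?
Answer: 12594961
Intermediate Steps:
P(q) = q*(2 + 2*q) (P(q) = q*(2*q + 2) = q*(2 + 2*q))
2804649 + P(2212) = 2804649 + 2*2212*(1 + 2212) = 2804649 + 2*2212*2213 = 2804649 + 9790312 = 12594961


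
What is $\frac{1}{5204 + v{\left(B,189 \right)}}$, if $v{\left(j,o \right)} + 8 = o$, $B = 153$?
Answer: $\frac{1}{5385} \approx 0.0001857$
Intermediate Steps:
$v{\left(j,o \right)} = -8 + o$
$\frac{1}{5204 + v{\left(B,189 \right)}} = \frac{1}{5204 + \left(-8 + 189\right)} = \frac{1}{5204 + 181} = \frac{1}{5385}$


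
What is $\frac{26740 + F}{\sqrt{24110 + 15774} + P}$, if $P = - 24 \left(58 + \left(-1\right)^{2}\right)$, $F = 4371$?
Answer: $- \frac{186666}{8327} - \frac{404443 \sqrt{59}}{982586} \approx -25.579$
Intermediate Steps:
$P = -1416$ ($P = - 24 \left(58 + 1\right) = \left(-24\right) 59 = -1416$)
$\frac{26740 + F}{\sqrt{24110 + 15774} + P} = \frac{26740 + 4371}{\sqrt{24110 + 15774} - 1416} = \frac{31111}{\sqrt{39884} - 1416} = \frac{31111}{26 \sqrt{59} - 1416} = \frac{31111}{-1416 + 26 \sqrt{59}}$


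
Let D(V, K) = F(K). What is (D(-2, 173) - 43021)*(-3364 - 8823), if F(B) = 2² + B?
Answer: 522139828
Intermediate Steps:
F(B) = 4 + B
D(V, K) = 4 + K
(D(-2, 173) - 43021)*(-3364 - 8823) = ((4 + 173) - 43021)*(-3364 - 8823) = (177 - 43021)*(-12187) = -42844*(-12187) = 522139828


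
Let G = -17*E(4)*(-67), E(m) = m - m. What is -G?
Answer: 0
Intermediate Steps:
E(m) = 0
G = 0 (G = -17*0*(-67) = 0*(-67) = 0)
-G = -1*0 = 0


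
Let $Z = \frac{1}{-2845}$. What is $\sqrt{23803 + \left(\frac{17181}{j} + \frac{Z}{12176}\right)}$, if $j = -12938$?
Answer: $\frac{\sqrt{74702580976197513806004155}}{56022704420} \approx 154.28$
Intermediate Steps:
$Z = - \frac{1}{2845} \approx -0.00035149$
$\sqrt{23803 + \left(\frac{17181}{j} + \frac{Z}{12176}\right)} = \sqrt{23803 + \left(\frac{17181}{-12938} - \frac{1}{2845 \cdot 12176}\right)} = \sqrt{23803 + \left(17181 \left(- \frac{1}{12938}\right) - \frac{1}{34640720}\right)} = \sqrt{23803 - \frac{297581111629}{224090817680}} = \sqrt{\frac{5333736152125411}{224090817680}} = \frac{\sqrt{74702580976197513806004155}}{56022704420}$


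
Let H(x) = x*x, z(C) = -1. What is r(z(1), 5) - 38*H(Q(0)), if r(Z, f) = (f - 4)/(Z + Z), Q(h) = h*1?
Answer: -1/2 ≈ -0.50000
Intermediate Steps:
Q(h) = h
H(x) = x**2
r(Z, f) = (-4 + f)/(2*Z) (r(Z, f) = (-4 + f)/((2*Z)) = (-4 + f)*(1/(2*Z)) = (-4 + f)/(2*Z))
r(z(1), 5) - 38*H(Q(0)) = (1/2)*(-4 + 5)/(-1) - 38*0**2 = (1/2)*(-1)*1 - 38*0 = -1/2 + 0 = -1/2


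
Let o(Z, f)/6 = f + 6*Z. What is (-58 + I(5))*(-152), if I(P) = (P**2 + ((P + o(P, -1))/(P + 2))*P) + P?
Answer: -106248/7 ≈ -15178.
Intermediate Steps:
o(Z, f) = 6*f + 36*Z (o(Z, f) = 6*(f + 6*Z) = 6*f + 36*Z)
I(P) = P + P**2 + P*(-6 + 37*P)/(2 + P) (I(P) = (P**2 + ((P + (6*(-1) + 36*P))/(P + 2))*P) + P = (P**2 + ((P + (-6 + 36*P))/(2 + P))*P) + P = (P**2 + ((-6 + 37*P)/(2 + P))*P) + P = (P**2 + P*(-6 + 37*P)/(2 + P)) + P = P + P**2 + P*(-6 + 37*P)/(2 + P))
(-58 + I(5))*(-152) = (-58 + 5*(-4 + 5**2 + 40*5)/(2 + 5))*(-152) = (-58 + 5*(-4 + 25 + 200)/7)*(-152) = (-58 + 5*(1/7)*221)*(-152) = (-58 + 1105/7)*(-152) = (699/7)*(-152) = -106248/7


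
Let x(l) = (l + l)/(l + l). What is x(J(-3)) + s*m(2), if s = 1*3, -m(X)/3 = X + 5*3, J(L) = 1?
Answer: -152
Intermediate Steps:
m(X) = -45 - 3*X (m(X) = -3*(X + 5*3) = -3*(X + 15) = -3*(15 + X) = -45 - 3*X)
x(l) = 1 (x(l) = (2*l)/((2*l)) = (2*l)*(1/(2*l)) = 1)
s = 3
x(J(-3)) + s*m(2) = 1 + 3*(-45 - 3*2) = 1 + 3*(-45 - 6) = 1 + 3*(-51) = 1 - 153 = -152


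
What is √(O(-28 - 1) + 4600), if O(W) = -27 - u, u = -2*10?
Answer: √4593 ≈ 67.772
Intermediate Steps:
u = -20
O(W) = -7 (O(W) = -27 - 1*(-20) = -27 + 20 = -7)
√(O(-28 - 1) + 4600) = √(-7 + 4600) = √4593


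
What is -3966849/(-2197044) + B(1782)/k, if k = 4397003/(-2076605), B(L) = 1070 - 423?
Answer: -326047304059177/1073378784348 ≈ -303.76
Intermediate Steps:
B(L) = 647
k = -4397003/2076605 (k = 4397003*(-1/2076605) = -4397003/2076605 ≈ -2.1174)
-3966849/(-2197044) + B(1782)/k = -3966849/(-2197044) + 647/(-4397003/2076605) = -3966849*(-1/2197044) + 647*(-2076605/4397003) = 440761/244116 - 1343563435/4397003 = -326047304059177/1073378784348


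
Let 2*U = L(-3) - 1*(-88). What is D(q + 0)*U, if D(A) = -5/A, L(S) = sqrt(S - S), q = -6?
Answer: 110/3 ≈ 36.667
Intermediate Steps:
L(S) = 0 (L(S) = sqrt(0) = 0)
U = 44 (U = (0 - 1*(-88))/2 = (0 + 88)/2 = (1/2)*88 = 44)
D(q + 0)*U = -5/(-6 + 0)*44 = -5/(-6)*44 = -5*(-1/6)*44 = (5/6)*44 = 110/3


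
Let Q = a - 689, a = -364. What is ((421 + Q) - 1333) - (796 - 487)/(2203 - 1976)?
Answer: -446364/227 ≈ -1966.4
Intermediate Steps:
Q = -1053 (Q = -364 - 689 = -1053)
((421 + Q) - 1333) - (796 - 487)/(2203 - 1976) = ((421 - 1053) - 1333) - (796 - 487)/(2203 - 1976) = (-632 - 1333) - 309/227 = -1965 - 309/227 = -446364/227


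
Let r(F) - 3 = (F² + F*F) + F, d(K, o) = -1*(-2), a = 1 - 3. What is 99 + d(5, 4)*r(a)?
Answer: 117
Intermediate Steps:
a = -2
d(K, o) = 2
r(F) = 3 + F + 2*F² (r(F) = 3 + ((F² + F*F) + F) = 3 + ((F² + F²) + F) = 3 + (2*F² + F) = 3 + (F + 2*F²) = 3 + F + 2*F²)
99 + d(5, 4)*r(a) = 99 + 2*(3 - 2 + 2*(-2)²) = 99 + 2*(3 - 2 + 2*4) = 99 + 2*(3 - 2 + 8) = 99 + 2*9 = 99 + 18 = 117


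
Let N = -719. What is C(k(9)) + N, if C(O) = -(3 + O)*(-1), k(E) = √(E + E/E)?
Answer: -716 + √10 ≈ -712.84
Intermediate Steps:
k(E) = √(1 + E) (k(E) = √(E + 1) = √(1 + E))
C(O) = 3 + O (C(O) = -(-3 - O) = 3 + O)
C(k(9)) + N = (3 + √(1 + 9)) - 719 = (3 + √10) - 719 = -716 + √10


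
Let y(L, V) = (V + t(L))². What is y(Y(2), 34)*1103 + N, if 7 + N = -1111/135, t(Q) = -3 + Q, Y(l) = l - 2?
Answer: 143095649/135 ≈ 1.0600e+6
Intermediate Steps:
Y(l) = -2 + l
y(L, V) = (-3 + L + V)² (y(L, V) = (V + (-3 + L))² = (-3 + L + V)²)
N = -2056/135 (N = -7 - 1111/135 = -2056/135 ≈ -15.230)
y(Y(2), 34)*1103 + N = (-3 + (-2 + 2) + 34)²*1103 - 2056/135 = (-3 + 0 + 34)²*1103 - 2056/135 = 31²*1103 - 2056/135 = 961*1103 - 2056/135 = 1059983 - 2056/135 = 143095649/135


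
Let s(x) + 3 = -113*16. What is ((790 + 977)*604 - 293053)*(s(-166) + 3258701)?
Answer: 2521533091350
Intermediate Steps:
s(x) = -1811 (s(x) = -3 - 113*16 = -3 - 1808 = -1811)
((790 + 977)*604 - 293053)*(s(-166) + 3258701) = ((790 + 977)*604 - 293053)*(-1811 + 3258701) = (1767*604 - 293053)*3256890 = (1067268 - 293053)*3256890 = 774215*3256890 = 2521533091350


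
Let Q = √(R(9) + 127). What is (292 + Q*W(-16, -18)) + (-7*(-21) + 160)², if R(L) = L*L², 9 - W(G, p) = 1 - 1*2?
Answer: 94541 + 20*√214 ≈ 94834.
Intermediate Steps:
W(G, p) = 10 (W(G, p) = 9 - (1 - 1*2) = 9 - (1 - 2) = 9 - 1*(-1) = 9 + 1 = 10)
R(L) = L³
Q = 2*√214 (Q = √(9³ + 127) = √(729 + 127) = √856 = 2*√214 ≈ 29.257)
(292 + Q*W(-16, -18)) + (-7*(-21) + 160)² = (292 + (2*√214)*10) + (-7*(-21) + 160)² = (292 + 20*√214) + (147 + 160)² = (292 + 20*√214) + 307² = (292 + 20*√214) + 94249 = 94541 + 20*√214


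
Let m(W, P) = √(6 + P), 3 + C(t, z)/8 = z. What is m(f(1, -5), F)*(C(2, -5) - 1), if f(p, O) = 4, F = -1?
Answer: -65*√5 ≈ -145.34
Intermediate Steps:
C(t, z) = -24 + 8*z
m(f(1, -5), F)*(C(2, -5) - 1) = √(6 - 1)*((-24 + 8*(-5)) - 1) = √5*((-24 - 40) - 1) = √5*(-64 - 1) = √5*(-65) = -65*√5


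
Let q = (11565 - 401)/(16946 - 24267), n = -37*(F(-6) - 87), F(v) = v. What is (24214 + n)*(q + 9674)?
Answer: 1958311114450/7321 ≈ 2.6749e+8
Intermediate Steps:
n = 3441 (n = -37*(-6 - 87) = -37*(-93) = 3441)
q = -11164/7321 (q = 11164/(-7321) = 11164*(-1/7321) = -11164/7321 ≈ -1.5249)
(24214 + n)*(q + 9674) = (24214 + 3441)*(-11164/7321 + 9674) = 27655*(70812190/7321) = 1958311114450/7321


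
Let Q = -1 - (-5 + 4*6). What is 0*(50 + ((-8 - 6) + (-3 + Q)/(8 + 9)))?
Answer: 0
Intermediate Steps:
Q = -20 (Q = -1 - (-5 + 24) = -1 - 1*19 = -1 - 19 = -20)
0*(50 + ((-8 - 6) + (-3 + Q)/(8 + 9))) = 0*(50 + ((-8 - 6) + (-3 - 20)/(8 + 9))) = 0*(50 + (-14 - 23/17)) = 0*(50 - 261/17) = 0*(589/17) = 0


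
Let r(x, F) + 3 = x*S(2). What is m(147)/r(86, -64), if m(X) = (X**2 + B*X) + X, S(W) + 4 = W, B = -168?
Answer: 84/5 ≈ 16.800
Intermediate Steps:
S(W) = -4 + W
m(X) = X**2 - 167*X (m(X) = (X**2 - 168*X) + X = X**2 - 167*X)
r(x, F) = -3 - 2*x (r(x, F) = -3 + x*(-4 + 2) = -3 + x*(-2) = -3 - 2*x)
m(147)/r(86, -64) = (147*(-167 + 147))/(-3 - 2*86) = (147*(-20))/(-3 - 172) = -2940/(-175) = -2940*(-1/175) = 84/5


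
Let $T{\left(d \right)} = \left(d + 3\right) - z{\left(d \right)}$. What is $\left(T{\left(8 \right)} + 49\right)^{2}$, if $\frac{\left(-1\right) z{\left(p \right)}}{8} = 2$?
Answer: $5776$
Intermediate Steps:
$z{\left(p \right)} = -16$ ($z{\left(p \right)} = \left(-8\right) 2 = -16$)
$T{\left(d \right)} = 19 + d$ ($T{\left(d \right)} = \left(d + 3\right) - -16 = \left(3 + d\right) + 16 = 19 + d$)
$\left(T{\left(8 \right)} + 49\right)^{2} = \left(\left(19 + 8\right) + 49\right)^{2} = \left(27 + 49\right)^{2} = 76^{2} = 5776$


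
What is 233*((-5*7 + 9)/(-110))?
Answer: 3029/55 ≈ 55.073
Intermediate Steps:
233*((-5*7 + 9)/(-110)) = 233*((-35 + 9)*(-1/110)) = 233*(-26*(-1/110)) = 233*(13/55) = 3029/55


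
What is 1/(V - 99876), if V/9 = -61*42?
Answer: -1/122934 ≈ -8.1344e-6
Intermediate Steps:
V = -23058 (V = 9*(-61*42) = 9*(-2562) = -23058)
1/(V - 99876) = 1/(-23058 - 99876) = 1/(-122934) = -1/122934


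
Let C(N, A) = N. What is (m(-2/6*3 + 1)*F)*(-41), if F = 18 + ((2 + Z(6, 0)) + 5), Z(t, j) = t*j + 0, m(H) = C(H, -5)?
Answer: 0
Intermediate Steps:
m(H) = H
Z(t, j) = j*t (Z(t, j) = j*t + 0 = j*t)
F = 25 (F = 18 + ((2 + 0*6) + 5) = 18 + ((2 + 0) + 5) = 18 + (2 + 5) = 18 + 7 = 25)
(m(-2/6*3 + 1)*F)*(-41) = ((-2/6*3 + 1)*25)*(-41) = ((-2*1/6*3 + 1)*25)*(-41) = ((-1/3*3 + 1)*25)*(-41) = ((-1 + 1)*25)*(-41) = (0*25)*(-41) = 0*(-41) = 0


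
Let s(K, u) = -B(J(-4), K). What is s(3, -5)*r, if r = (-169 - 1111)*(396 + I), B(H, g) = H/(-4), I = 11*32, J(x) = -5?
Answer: 1196800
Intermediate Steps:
I = 352
B(H, g) = -H/4 (B(H, g) = H*(-¼) = -H/4)
s(K, u) = -5/4 (s(K, u) = -(-1)*(-5)/4 = -1*5/4 = -5/4)
r = -957440 (r = (-169 - 1111)*(396 + 352) = -1280*748 = -957440)
s(3, -5)*r = -5/4*(-957440) = 1196800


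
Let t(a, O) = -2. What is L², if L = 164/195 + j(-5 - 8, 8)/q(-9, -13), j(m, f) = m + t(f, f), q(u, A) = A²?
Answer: 3636649/6426225 ≈ 0.56591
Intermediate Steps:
j(m, f) = -2 + m (j(m, f) = m - 2 = -2 + m)
L = 1907/2535 (L = 164/195 + (-2 + (-5 - 8))/((-13)²) = 164*(1/195) + (-2 - 13)/169 = 164/195 - 15*1/169 = 164/195 - 15/169 = 1907/2535 ≈ 0.75227)
L² = (1907/2535)² = 3636649/6426225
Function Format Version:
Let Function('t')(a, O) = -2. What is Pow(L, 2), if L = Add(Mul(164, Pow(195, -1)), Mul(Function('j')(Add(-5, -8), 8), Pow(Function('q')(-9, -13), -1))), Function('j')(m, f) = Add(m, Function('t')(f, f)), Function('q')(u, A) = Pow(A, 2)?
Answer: Rational(3636649, 6426225) ≈ 0.56591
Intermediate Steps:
Function('j')(m, f) = Add(-2, m) (Function('j')(m, f) = Add(m, -2) = Add(-2, m))
L = Rational(1907, 2535) (L = Add(Mul(164, Pow(195, -1)), Mul(Add(-2, Add(-5, -8)), Pow(Pow(-13, 2), -1))) = Add(Mul(164, Rational(1, 195)), Mul(Add(-2, -13), Pow(169, -1))) = Add(Rational(164, 195), Mul(-15, Rational(1, 169))) = Add(Rational(164, 195), Rational(-15, 169)) = Rational(1907, 2535) ≈ 0.75227)
Pow(L, 2) = Pow(Rational(1907, 2535), 2) = Rational(3636649, 6426225)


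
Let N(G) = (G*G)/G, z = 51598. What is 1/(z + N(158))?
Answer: 1/51756 ≈ 1.9321e-5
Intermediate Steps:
N(G) = G (N(G) = G**2/G = G)
1/(z + N(158)) = 1/(51598 + 158) = 1/51756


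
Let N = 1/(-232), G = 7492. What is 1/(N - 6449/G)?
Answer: -434536/375915 ≈ -1.1559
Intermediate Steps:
N = -1/232 ≈ -0.0043103
1/(N - 6449/G) = 1/(-1/232 - 6449/7492) = 1/(-375915/434536) = -434536/375915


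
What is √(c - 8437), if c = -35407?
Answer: 2*I*√10961 ≈ 209.39*I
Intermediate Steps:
√(c - 8437) = √(-35407 - 8437) = √(-43844) = 2*I*√10961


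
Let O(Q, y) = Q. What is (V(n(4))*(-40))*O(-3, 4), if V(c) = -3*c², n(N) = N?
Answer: -5760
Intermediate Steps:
(V(n(4))*(-40))*O(-3, 4) = (-3*4²*(-40))*(-3) = (-3*16*(-40))*(-3) = -48*(-40)*(-3) = 1920*(-3) = -5760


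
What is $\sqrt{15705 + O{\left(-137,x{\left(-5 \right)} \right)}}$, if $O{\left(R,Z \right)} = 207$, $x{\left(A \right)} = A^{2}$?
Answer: $6 \sqrt{442} \approx 126.14$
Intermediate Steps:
$\sqrt{15705 + O{\left(-137,x{\left(-5 \right)} \right)}} = \sqrt{15705 + 207} = \sqrt{15912} = 6 \sqrt{442}$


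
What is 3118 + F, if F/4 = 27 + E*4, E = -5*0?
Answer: 3226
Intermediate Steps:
E = 0
F = 108 (F = 4*(27 + 0*4) = 4*(27 + 0) = 4*27 = 108)
3118 + F = 3118 + 108 = 3226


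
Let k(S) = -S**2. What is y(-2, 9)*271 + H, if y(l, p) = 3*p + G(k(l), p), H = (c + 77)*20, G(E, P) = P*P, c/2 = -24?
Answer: 29848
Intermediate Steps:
c = -48 (c = 2*(-24) = -48)
G(E, P) = P**2
H = 580 (H = (-48 + 77)*20 = 29*20 = 580)
y(l, p) = p**2 + 3*p (y(l, p) = 3*p + p**2 = p**2 + 3*p)
y(-2, 9)*271 + H = (9*(3 + 9))*271 + 580 = (9*12)*271 + 580 = 108*271 + 580 = 29268 + 580 = 29848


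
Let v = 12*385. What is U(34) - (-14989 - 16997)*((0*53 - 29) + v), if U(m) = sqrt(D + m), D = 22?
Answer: 146847726 + 2*sqrt(14) ≈ 1.4685e+8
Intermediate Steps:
v = 4620
U(m) = sqrt(22 + m)
U(34) - (-14989 - 16997)*((0*53 - 29) + v) = sqrt(22 + 34) - (-14989 - 16997)*((0*53 - 29) + 4620) = sqrt(56) - (-31986)*((0 - 29) + 4620) = 2*sqrt(14) - (-31986)*(-29 + 4620) = 2*sqrt(14) - (-31986)*4591 = 2*sqrt(14) - 1*(-146847726) = 2*sqrt(14) + 146847726 = 146847726 + 2*sqrt(14)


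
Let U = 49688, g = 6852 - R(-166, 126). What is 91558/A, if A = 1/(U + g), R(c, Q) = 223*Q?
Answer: 2604092636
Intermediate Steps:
g = -21246 (g = 6852 - 223*126 = 6852 - 1*28098 = 6852 - 28098 = -21246)
A = 1/28442 (A = 1/(49688 - 21246) = 1/28442 ≈ 3.5159e-5)
91558/A = 91558/(1/28442) = 91558*28442 = 2604092636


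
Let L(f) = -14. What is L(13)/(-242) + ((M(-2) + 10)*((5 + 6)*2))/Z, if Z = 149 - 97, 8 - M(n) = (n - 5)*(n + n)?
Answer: -6564/1573 ≈ -4.1729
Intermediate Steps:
M(n) = 8 - 2*n*(-5 + n) (M(n) = 8 - (n - 5)*(n + n) = 8 - (-5 + n)*2*n = 8 - 2*n*(-5 + n))
Z = 52
L(13)/(-242) + ((M(-2) + 10)*((5 + 6)*2))/Z = -14/(-242) + (((8 - 2*(-2)² + 10*(-2)) + 10)*((5 + 6)*2))/52 = -14*(-1/242) + (((8 - 2*4 - 20) + 10)*(11*2))*(1/52) = 7/121 + (((8 - 8 - 20) + 10)*22)*(1/52) = 7/121 + ((-20 + 10)*22)*(1/52) = 7/121 - 10*22*(1/52) = 7/121 - 220*1/52 = 7/121 - 55/13 = -6564/1573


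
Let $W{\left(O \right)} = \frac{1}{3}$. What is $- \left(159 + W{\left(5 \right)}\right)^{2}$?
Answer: $- \frac{228484}{9} \approx -25387.0$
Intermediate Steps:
$W{\left(O \right)} = \frac{1}{3}$
$- \left(159 + W{\left(5 \right)}\right)^{2} = - \left(159 + \frac{1}{3}\right)^{2} = - \left(\frac{478}{3}\right)^{2} = \left(-1\right) \frac{228484}{9} = - \frac{228484}{9}$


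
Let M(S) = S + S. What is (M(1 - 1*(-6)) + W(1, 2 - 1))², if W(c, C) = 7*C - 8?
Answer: 169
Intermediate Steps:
M(S) = 2*S
W(c, C) = -8 + 7*C
(M(1 - 1*(-6)) + W(1, 2 - 1))² = (2*(1 - 1*(-6)) + (-8 + 7*(2 - 1)))² = (2*(1 + 6) + (-8 + 7*1))² = (2*7 + (-8 + 7))² = (14 - 1)² = 13² = 169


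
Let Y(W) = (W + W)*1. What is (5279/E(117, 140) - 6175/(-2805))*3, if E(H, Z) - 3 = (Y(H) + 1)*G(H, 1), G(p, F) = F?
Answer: 191497/2618 ≈ 73.146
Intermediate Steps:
Y(W) = 2*W (Y(W) = (2*W)*1 = 2*W)
E(H, Z) = 4 + 2*H (E(H, Z) = 3 + (2*H + 1)*1 = 3 + (1 + 2*H)*1 = 3 + (1 + 2*H) = 4 + 2*H)
(5279/E(117, 140) - 6175/(-2805))*3 = (5279/(4 + 2*117) - 6175/(-2805))*3 = (5279/(4 + 234) - 6175*(-1/2805))*3 = (5279/238 + 1235/561)*3 = (191497/7854)*3 = 191497/2618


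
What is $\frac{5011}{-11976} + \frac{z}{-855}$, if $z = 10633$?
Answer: $- \frac{43875071}{3413160} \approx -12.855$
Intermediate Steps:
$\frac{5011}{-11976} + \frac{z}{-855} = \frac{5011}{-11976} + \frac{10633}{-855} = 5011 \left(- \frac{1}{11976}\right) + 10633 \left(- \frac{1}{855}\right) = - \frac{5011}{11976} - \frac{10633}{855} = - \frac{43875071}{3413160}$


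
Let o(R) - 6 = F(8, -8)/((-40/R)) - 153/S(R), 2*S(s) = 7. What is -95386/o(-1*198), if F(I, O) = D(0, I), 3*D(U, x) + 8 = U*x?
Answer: 1669255/891 ≈ 1873.5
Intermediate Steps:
D(U, x) = -8/3 + U*x/3 (D(U, x) = -8/3 + (U*x)/3 = -8/3 + U*x/3)
S(s) = 7/2 (S(s) = (1/2)*7 = 7/2)
F(I, O) = -8/3 (F(I, O) = -8/3 + (1/3)*0*I = -8/3 + 0 = -8/3)
o(R) = -264/7 + R/15 (o(R) = 6 + (-8*(-R/40)/3 - 153/7/2) = 6 + (-(-1)*R/15 - 153*2/7) = 6 + (R/15 - 306/7) = 6 + (-306/7 + R/15) = -264/7 + R/15)
-95386/o(-1*198) = -95386/(-264/7 + (-1*198)/15) = -95386/(-264/7 + (1/15)*(-198)) = -95386/(-264/7 - 66/5) = -95386/(-1782/35) = -95386*(-35/1782) = 1669255/891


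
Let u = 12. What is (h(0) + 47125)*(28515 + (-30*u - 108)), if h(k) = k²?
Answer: 1321714875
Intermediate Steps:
(h(0) + 47125)*(28515 + (-30*u - 108)) = (0² + 47125)*(28515 + (-30*12 - 108)) = (0 + 47125)*(28515 + (-360 - 108)) = 47125*(28515 - 468) = 47125*28047 = 1321714875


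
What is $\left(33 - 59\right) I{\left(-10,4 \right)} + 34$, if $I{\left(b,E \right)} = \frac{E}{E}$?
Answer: $8$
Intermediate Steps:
$I{\left(b,E \right)} = 1$
$\left(33 - 59\right) I{\left(-10,4 \right)} + 34 = \left(33 - 59\right) 1 + 34 = \left(-26\right) 1 + 34 = -26 + 34 = 8$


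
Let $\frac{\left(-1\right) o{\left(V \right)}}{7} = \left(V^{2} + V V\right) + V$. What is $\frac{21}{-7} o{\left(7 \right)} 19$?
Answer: $41895$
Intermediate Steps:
$o{\left(V \right)} = - 14 V^{2} - 7 V$ ($o{\left(V \right)} = - 7 \left(\left(V^{2} + V V\right) + V\right) = - 7 \left(\left(V^{2} + V^{2}\right) + V\right) = - 7 \left(2 V^{2} + V\right) = - 7 \left(V + 2 V^{2}\right) = - 14 V^{2} - 7 V$)
$\frac{21}{-7} o{\left(7 \right)} 19 = \frac{21}{-7} \left(\left(-7\right) 7 \left(1 + 2 \cdot 7\right)\right) 19 = 21 \left(- \frac{1}{7}\right) \left(\left(-7\right) 7 \left(1 + 14\right)\right) 19 = - 3 \left(\left(-7\right) 7 \cdot 15\right) 19 = \left(-3\right) \left(-735\right) 19 = 2205 \cdot 19 = 41895$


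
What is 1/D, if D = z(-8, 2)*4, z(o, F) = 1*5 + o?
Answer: -1/12 ≈ -0.083333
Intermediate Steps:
z(o, F) = 5 + o
D = -12 (D = (5 - 8)*4 = -3*4 = -12)
1/D = 1/(-12) = -1/12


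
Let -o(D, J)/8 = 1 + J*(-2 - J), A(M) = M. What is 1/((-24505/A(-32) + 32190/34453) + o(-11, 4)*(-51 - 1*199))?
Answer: -1102496/49869515155 ≈ -2.2108e-5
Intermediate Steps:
o(D, J) = -8 - 8*J*(-2 - J) (o(D, J) = -8*(1 + J*(-2 - J)) = -8 - 8*J*(-2 - J))
1/((-24505/A(-32) + 32190/34453) + o(-11, 4)*(-51 - 1*199)) = 1/((-24505/(-32) + 32190/34453) + (-8 + 8*4² + 16*4)*(-51 - 1*199)) = 1/((-24505*(-1/32) + 32190*(1/34453)) + (-8 + 8*16 + 64)*(-51 - 199)) = 1/((24505/32 + 32190/34453) + (-8 + 128 + 64)*(-250)) = 1/(845300845/1102496 + 184*(-250)) = 1/(845300845/1102496 - 46000) = 1/(-49869515155/1102496) = -1102496/49869515155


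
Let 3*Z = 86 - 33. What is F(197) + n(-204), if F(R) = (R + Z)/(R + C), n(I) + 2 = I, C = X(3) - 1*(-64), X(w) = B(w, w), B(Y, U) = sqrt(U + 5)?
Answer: -13975250/68113 - 1288*sqrt(2)/204339 ≈ -205.19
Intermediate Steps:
B(Y, U) = sqrt(5 + U)
X(w) = sqrt(5 + w)
C = 64 + 2*sqrt(2) (C = sqrt(5 + 3) - 1*(-64) = sqrt(8) + 64 = 2*sqrt(2) + 64 = 64 + 2*sqrt(2) ≈ 66.828)
Z = 53/3 (Z = (86 - 33)/3 = (1/3)*53 = 53/3 ≈ 17.667)
n(I) = -2 + I
F(R) = (53/3 + R)/(64 + R + 2*sqrt(2)) (F(R) = (R + 53/3)/(R + (64 + 2*sqrt(2))) = (53/3 + R)/(64 + R + 2*sqrt(2)))
F(197) + n(-204) = (53/3 + 197)/(64 + 197 + 2*sqrt(2)) + (-2 - 204) = (644/3)/(261 + 2*sqrt(2)) - 206 = 644/(3*(261 + 2*sqrt(2))) - 206 = -206 + 644/(3*(261 + 2*sqrt(2)))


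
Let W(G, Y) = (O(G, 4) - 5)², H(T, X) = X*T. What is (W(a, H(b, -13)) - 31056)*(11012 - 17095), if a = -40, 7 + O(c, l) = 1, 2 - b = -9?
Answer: 188177605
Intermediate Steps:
b = 11 (b = 2 - 1*(-9) = 2 + 9 = 11)
H(T, X) = T*X
O(c, l) = -6 (O(c, l) = -7 + 1 = -6)
W(G, Y) = 121 (W(G, Y) = (-6 - 5)² = (-11)² = 121)
(W(a, H(b, -13)) - 31056)*(11012 - 17095) = (121 - 31056)*(11012 - 17095) = -30935*(-6083) = 188177605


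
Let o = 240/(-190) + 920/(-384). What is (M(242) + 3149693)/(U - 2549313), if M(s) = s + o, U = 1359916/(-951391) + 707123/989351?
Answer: -2703991747011239680303/2188404285277136412672 ≈ -1.2356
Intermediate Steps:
o = -3337/912 (o = 240*(-1/190) + 920*(-1/384) = -24/19 - 115/48 = -3337/912 ≈ -3.6590)
U = -672683796423/941259637241 (U = 1359916*(-1/951391) + 707123*(1/989351) = -1359916/951391 + 707123/989351 = -672683796423/941259637241 ≈ -0.71466)
M(s) = -3337/912 + s (M(s) = s - 3337/912 = -3337/912 + s)
(M(242) + 3149693)/(U - 2549313) = ((-3337/912 + 242) + 3149693)/(-672683796423/941259637241 - 2549313) = (217367/912 + 3149693)/(-2399566102277561856/941259637241) = (2872737383/912)*(-941259637241/2399566102277561856) = -2703991747011239680303/2188404285277136412672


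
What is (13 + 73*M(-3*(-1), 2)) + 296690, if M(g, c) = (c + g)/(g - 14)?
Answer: 3263368/11 ≈ 2.9667e+5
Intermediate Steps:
M(g, c) = (c + g)/(-14 + g)
(13 + 73*M(-3*(-1), 2)) + 296690 = (13 + 73*((2 - 3*(-1))/(-14 - 3*(-1)))) + 296690 = (13 + 73*((2 + 3)/(-14 + 3))) + 296690 = (13 + 73*(5/(-11))) + 296690 = (13 + 73*(-1/11*5)) + 296690 = (13 + 73*(-5/11)) + 296690 = (13 - 365/11) + 296690 = -222/11 + 296690 = 3263368/11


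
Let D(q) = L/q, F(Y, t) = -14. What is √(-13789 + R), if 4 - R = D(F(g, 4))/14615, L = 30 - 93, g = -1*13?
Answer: I*√11777806389570/29230 ≈ 117.41*I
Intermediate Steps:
g = -13
L = -63
D(q) = -63/q
R = 116911/29230 (R = 4 - (-63/(-14))/14615 = 4 - (-63*(-1/14))/14615 = 4 - 9/(2*14615) = 4 - 1*9/29230 = 4 - 9/29230 = 116911/29230 ≈ 3.9997)
√(-13789 + R) = √(-13789 + 116911/29230) = √(-402935559/29230) = I*√11777806389570/29230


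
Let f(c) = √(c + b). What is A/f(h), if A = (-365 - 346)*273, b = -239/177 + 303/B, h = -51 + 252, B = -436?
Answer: -55458*√296219647941/2193391 ≈ -13761.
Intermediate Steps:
h = 201
b = -157835/77172 (b = -239/177 + 303/(-436) = -239*1/177 + 303*(-1/436) = -239/177 - 303/436 = -157835/77172 ≈ -2.0452)
f(c) = √(-157835/77172 + c) (f(c) = √(c - 157835/77172) = √(-157835/77172 + c))
A = -194103 (A = -711*273 = -194103)
A/f(h) = -194103*38586/√(-3045110655 + 1488879396*201) = -194103*38586/√(-3045110655 + 299264758596) = -194103*2*√296219647941/15353737 = -55458*√296219647941/2193391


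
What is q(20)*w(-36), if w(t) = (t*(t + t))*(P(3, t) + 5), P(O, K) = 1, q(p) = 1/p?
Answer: 3888/5 ≈ 777.60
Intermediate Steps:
q(p) = 1/p
w(t) = 12*t² (w(t) = (t*(t + t))*(1 + 5) = (t*(2*t))*6 = (2*t²)*6 = 12*t²)
q(20)*w(-36) = (12*(-36)²)/20 = (12*1296)/20 = (1/20)*15552 = 3888/5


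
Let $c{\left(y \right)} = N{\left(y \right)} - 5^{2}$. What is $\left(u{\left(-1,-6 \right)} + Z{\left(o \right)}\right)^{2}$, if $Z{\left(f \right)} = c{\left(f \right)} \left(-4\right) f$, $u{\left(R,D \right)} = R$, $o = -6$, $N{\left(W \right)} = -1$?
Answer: $390625$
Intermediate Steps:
$c{\left(y \right)} = -26$ ($c{\left(y \right)} = -1 - 5^{2} = -1 - 25 = -26$)
$Z{\left(f \right)} = 104 f$ ($Z{\left(f \right)} = \left(-26\right) \left(-4\right) f = 104 f$)
$\left(u{\left(-1,-6 \right)} + Z{\left(o \right)}\right)^{2} = \left(-1 + 104 \left(-6\right)\right)^{2} = \left(-1 - 624\right)^{2} = \left(-625\right)^{2} = 390625$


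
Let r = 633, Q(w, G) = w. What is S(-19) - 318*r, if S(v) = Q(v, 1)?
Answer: -201313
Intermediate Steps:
S(v) = v
S(-19) - 318*r = -19 - 318*633 = -19 - 201294 = -201313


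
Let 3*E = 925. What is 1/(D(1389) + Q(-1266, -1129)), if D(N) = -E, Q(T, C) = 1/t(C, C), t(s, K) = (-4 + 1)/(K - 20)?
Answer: 3/224 ≈ 0.013393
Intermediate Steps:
t(s, K) = -3/(-20 + K)
E = 925/3 (E = (⅓)*925 = 925/3 ≈ 308.33)
Q(T, C) = 20/3 - C/3 (Q(T, C) = 1/(-3/(-20 + C)) = 20/3 - C/3)
D(N) = -925/3 (D(N) = -1*925/3 = -925/3)
1/(D(1389) + Q(-1266, -1129)) = 1/(-925/3 + (20/3 - ⅓*(-1129))) = 1/(-925/3 + (20/3 + 1129/3)) = 1/(-925/3 + 383) = 1/(224/3) = 3/224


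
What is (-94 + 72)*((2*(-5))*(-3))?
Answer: -660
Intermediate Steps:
(-94 + 72)*((2*(-5))*(-3)) = -(-220)*(-3) = -22*30 = -660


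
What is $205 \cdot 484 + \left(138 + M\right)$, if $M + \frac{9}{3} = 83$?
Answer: $99438$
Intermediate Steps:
$M = 80$ ($M = -3 + 83 = 80$)
$205 \cdot 484 + \left(138 + M\right) = 205 \cdot 484 + \left(138 + 80\right) = 99220 + 218 = 99438$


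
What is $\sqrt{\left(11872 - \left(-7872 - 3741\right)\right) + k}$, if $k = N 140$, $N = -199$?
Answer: $25 i \sqrt{7} \approx 66.144 i$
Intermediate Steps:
$k = -27860$ ($k = \left(-199\right) 140 = -27860$)
$\sqrt{\left(11872 - \left(-7872 - 3741\right)\right) + k} = \sqrt{\left(11872 - \left(-7872 - 3741\right)\right) - 27860} = \sqrt{\left(11872 - -11613\right) - 27860} = \sqrt{\left(11872 + 11613\right) - 27860} = \sqrt{23485 - 27860} = \sqrt{-4375} = 25 i \sqrt{7}$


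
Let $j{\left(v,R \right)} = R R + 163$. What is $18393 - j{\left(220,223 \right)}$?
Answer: $-31499$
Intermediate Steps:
$j{\left(v,R \right)} = 163 + R^{2}$ ($j{\left(v,R \right)} = R^{2} + 163 = 163 + R^{2}$)
$18393 - j{\left(220,223 \right)} = 18393 - \left(163 + 223^{2}\right) = 18393 - \left(163 + 49729\right) = 18393 - 49892 = -31499$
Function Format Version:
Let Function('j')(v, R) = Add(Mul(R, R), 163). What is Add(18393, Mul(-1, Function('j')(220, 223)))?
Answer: -31499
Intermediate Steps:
Function('j')(v, R) = Add(163, Pow(R, 2)) (Function('j')(v, R) = Add(Pow(R, 2), 163) = Add(163, Pow(R, 2)))
Add(18393, Mul(-1, Function('j')(220, 223))) = Add(18393, Mul(-1, Add(163, Pow(223, 2)))) = Add(18393, Mul(-1, Add(163, 49729))) = Add(18393, Mul(-1, 49892)) = Add(18393, -49892) = -31499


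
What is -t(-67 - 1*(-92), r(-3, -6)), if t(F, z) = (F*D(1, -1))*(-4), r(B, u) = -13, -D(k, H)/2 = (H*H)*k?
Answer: -200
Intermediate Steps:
D(k, H) = -2*k*H**2 (D(k, H) = -2*H*H*k = -2*H**2*k = -2*k*H**2)
t(F, z) = 8*F (t(F, z) = (F*(-2*1*(-1)**2))*(-4) = (F*(-2*1*1))*(-4) = (F*(-2))*(-4) = -2*F*(-4) = 8*F)
-t(-67 - 1*(-92), r(-3, -6)) = -8*(-67 - 1*(-92)) = -8*(-67 + 92) = -8*25 = -1*200 = -200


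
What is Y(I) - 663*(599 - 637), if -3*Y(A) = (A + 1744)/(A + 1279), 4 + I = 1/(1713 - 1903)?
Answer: 18309333319/726747 ≈ 25194.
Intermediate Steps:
I = -761/190 (I = -4 + 1/(1713 - 1903) = -4 + 1/(-190) = -4 - 1/190 = -761/190 ≈ -4.0053)
Y(A) = -(1744 + A)/(3*(1279 + A)) (Y(A) = -(A + 1744)/(3*(A + 1279)) = -(1744 + A)/(3*(1279 + A)))
Y(I) - 663*(599 - 637) = (-1744 - 1*(-761/190))/(3*(1279 - 761/190)) - 663*(599 - 637) = (-1744 + 761/190)/(3*(242249/190)) - 663*(-38) = (⅓)*(190/242249)*(-330599/190) - 1*(-25194) = -330599/726747 + 25194 = 18309333319/726747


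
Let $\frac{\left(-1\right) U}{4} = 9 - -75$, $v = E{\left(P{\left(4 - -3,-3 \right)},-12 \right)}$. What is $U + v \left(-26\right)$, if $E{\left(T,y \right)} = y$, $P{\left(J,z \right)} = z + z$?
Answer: $-24$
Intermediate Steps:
$P{\left(J,z \right)} = 2 z$
$v = -12$
$U = -336$ ($U = - 4 \left(9 - -75\right) = - 4 \left(9 + 75\right) = \left(-4\right) 84 = -336$)
$U + v \left(-26\right) = -336 - -312 = -336 + 312 = -24$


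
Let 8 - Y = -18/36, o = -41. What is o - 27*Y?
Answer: -541/2 ≈ -270.50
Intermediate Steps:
Y = 17/2 (Y = 8 - (-18)/36 = 8 - 1*(-½) = 8 + ½ = 17/2 ≈ 8.5000)
o - 27*Y = -41 - 27*17/2 = -41 - 459/2 = -541/2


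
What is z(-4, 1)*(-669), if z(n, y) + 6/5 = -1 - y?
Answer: 10704/5 ≈ 2140.8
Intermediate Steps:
z(n, y) = -11/5 - y (z(n, y) = -6/5 + (-1 - y) = -11/5 - y)
z(-4, 1)*(-669) = (-11/5 - 1*1)*(-669) = (-11/5 - 1)*(-669) = -16/5*(-669) = 10704/5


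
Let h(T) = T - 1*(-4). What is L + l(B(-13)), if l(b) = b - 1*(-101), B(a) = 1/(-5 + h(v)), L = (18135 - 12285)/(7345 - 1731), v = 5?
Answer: 1148535/11228 ≈ 102.29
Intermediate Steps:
L = 2925/2807 (L = 5850/5614 = 5850*(1/5614) = 2925/2807 ≈ 1.0420)
h(T) = 4 + T (h(T) = T + 4 = 4 + T)
B(a) = ¼ (B(a) = 1/(-5 + (4 + 5)) = 1/(-5 + 9) = 1/4 = ¼)
l(b) = 101 + b (l(b) = b + 101 = 101 + b)
L + l(B(-13)) = 2925/2807 + (101 + ¼) = 2925/2807 + 405/4 = 1148535/11228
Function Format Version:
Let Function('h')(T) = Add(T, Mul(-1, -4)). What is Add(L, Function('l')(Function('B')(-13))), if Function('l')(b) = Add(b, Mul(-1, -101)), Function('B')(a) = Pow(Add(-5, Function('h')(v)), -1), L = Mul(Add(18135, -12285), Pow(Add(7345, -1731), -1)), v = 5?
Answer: Rational(1148535, 11228) ≈ 102.29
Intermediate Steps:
L = Rational(2925, 2807) (L = Mul(5850, Pow(5614, -1)) = Mul(5850, Rational(1, 5614)) = Rational(2925, 2807) ≈ 1.0420)
Function('h')(T) = Add(4, T) (Function('h')(T) = Add(T, 4) = Add(4, T))
Function('B')(a) = Rational(1, 4) (Function('B')(a) = Pow(Add(-5, Add(4, 5)), -1) = Pow(Add(-5, 9), -1) = Pow(4, -1) = Rational(1, 4))
Function('l')(b) = Add(101, b) (Function('l')(b) = Add(b, 101) = Add(101, b))
Add(L, Function('l')(Function('B')(-13))) = Add(Rational(2925, 2807), Add(101, Rational(1, 4))) = Add(Rational(2925, 2807), Rational(405, 4)) = Rational(1148535, 11228)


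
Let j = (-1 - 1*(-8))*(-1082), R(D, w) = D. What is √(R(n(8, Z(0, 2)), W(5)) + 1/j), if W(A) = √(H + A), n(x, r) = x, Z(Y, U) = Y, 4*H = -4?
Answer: √458916234/7574 ≈ 2.8284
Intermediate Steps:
H = -1 (H = (¼)*(-4) = -1)
W(A) = √(-1 + A)
j = -7574 (j = (-1 + 8)*(-1082) = 7*(-1082) = -7574)
√(R(n(8, Z(0, 2)), W(5)) + 1/j) = √(8 + 1/(-7574)) = √(8 - 1/7574) = √(60591/7574) = √458916234/7574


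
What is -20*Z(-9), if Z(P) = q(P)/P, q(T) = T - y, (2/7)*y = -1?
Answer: -110/9 ≈ -12.222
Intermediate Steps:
y = -7/2 (y = (7/2)*(-1) = -7/2 ≈ -3.5000)
q(T) = 7/2 + T (q(T) = T - 1*(-7/2) = T + 7/2 = 7/2 + T)
Z(P) = (7/2 + P)/P
-20*Z(-9) = -20*(7/2 - 9)/(-9) = -(-20)*(-11)/(9*2) = -20*11/18 = -110/9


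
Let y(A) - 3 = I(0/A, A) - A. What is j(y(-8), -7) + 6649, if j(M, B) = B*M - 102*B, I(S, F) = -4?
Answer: 7314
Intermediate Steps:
y(A) = -1 - A (y(A) = 3 + (-4 - A) = -1 - A)
j(M, B) = -102*B + B*M
j(y(-8), -7) + 6649 = -7*(-102 + (-1 - 1*(-8))) + 6649 = -7*(-102 + (-1 + 8)) + 6649 = -7*(-102 + 7) + 6649 = -7*(-95) + 6649 = 665 + 6649 = 7314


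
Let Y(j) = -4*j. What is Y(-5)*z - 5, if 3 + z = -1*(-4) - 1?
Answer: -5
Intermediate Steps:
z = 0 (z = -3 + (-1*(-4) - 1) = -3 + (4 - 1) = -3 + 3 = 0)
Y(-5)*z - 5 = -4*(-5)*0 - 5 = 20*0 - 5 = 0 - 5 = -5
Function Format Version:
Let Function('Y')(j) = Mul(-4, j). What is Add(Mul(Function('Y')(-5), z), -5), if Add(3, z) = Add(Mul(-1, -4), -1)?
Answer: -5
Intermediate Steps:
z = 0 (z = Add(-3, Add(Mul(-1, -4), -1)) = Add(-3, Add(4, -1)) = Add(-3, 3) = 0)
Add(Mul(Function('Y')(-5), z), -5) = Add(Mul(Mul(-4, -5), 0), -5) = Add(Mul(20, 0), -5) = Add(0, -5) = -5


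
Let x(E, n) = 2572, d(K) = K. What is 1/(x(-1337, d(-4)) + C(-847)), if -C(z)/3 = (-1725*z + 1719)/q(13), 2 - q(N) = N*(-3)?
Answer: -41/4282930 ≈ -9.5729e-6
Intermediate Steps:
q(N) = 2 + 3*N (q(N) = 2 - N*(-3) = 2 - (-3)*N = 2 + 3*N)
C(z) = -5157/41 + 5175*z/41 (C(z) = -3*(-1725*z + 1719)/(2 + 3*13) = -3*(1719 - 1725*z)/(2 + 39) = -3*(1719 - 1725*z)/41 = -3*(1719/41 - 1725*z/41) = -5157/41 + 5175*z/41)
1/(x(-1337, d(-4)) + C(-847)) = 1/(2572 + (-5157/41 + (5175/41)*(-847))) = 1/(2572 + (-5157/41 - 4383225/41)) = 1/(2572 - 4388382/41) = 1/(-4282930/41) = -41/4282930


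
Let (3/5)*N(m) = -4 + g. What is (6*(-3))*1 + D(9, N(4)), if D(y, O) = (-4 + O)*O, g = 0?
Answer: 478/9 ≈ 53.111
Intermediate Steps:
N(m) = -20/3 (N(m) = 5*(-4 + 0)/3 = (5/3)*(-4) = -20/3)
D(y, O) = O*(-4 + O)
(6*(-3))*1 + D(9, N(4)) = (6*(-3))*1 - 20*(-4 - 20/3)/3 = -18*1 - 20/3*(-32/3) = -18 + 640/9 = 478/9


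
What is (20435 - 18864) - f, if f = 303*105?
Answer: -30244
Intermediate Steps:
f = 31815
(20435 - 18864) - f = (20435 - 18864) - 1*31815 = 1571 - 31815 = -30244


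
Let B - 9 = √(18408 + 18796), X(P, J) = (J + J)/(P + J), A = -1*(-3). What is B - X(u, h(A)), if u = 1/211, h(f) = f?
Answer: 2220/317 + 2*√9301 ≈ 199.89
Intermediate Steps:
A = 3
u = 1/211 ≈ 0.0047393
X(P, J) = 2*J/(J + P) (X(P, J) = (2*J)/(J + P) = 2*J/(J + P))
B = 9 + 2*√9301 (B = 9 + √(18408 + 18796) = 9 + √37204 = 9 + 2*√9301 ≈ 201.88)
B - X(u, h(A)) = (9 + 2*√9301) - 2*3/(3 + 1/211) = (9 + 2*√9301) - 2*3/634/211 = (9 + 2*√9301) - 2*3*211/634 = (9 + 2*√9301) - 1*633/317 = (9 + 2*√9301) - 633/317 = 2220/317 + 2*√9301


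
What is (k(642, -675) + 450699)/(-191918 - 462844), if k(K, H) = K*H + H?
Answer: -2779/109127 ≈ -0.025466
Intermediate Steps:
k(K, H) = H + H*K (k(K, H) = H*K + H = H + H*K)
(k(642, -675) + 450699)/(-191918 - 462844) = (-675*(1 + 642) + 450699)/(-191918 - 462844) = (-675*643 + 450699)/(-654762) = (-434025 + 450699)*(-1/654762) = 16674*(-1/654762) = -2779/109127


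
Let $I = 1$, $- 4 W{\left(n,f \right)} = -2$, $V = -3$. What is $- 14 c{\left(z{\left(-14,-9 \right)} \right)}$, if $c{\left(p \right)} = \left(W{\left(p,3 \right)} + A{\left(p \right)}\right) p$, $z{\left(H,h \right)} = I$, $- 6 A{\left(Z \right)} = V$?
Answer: $-14$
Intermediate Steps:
$W{\left(n,f \right)} = \frac{1}{2}$ ($W{\left(n,f \right)} = \left(- \frac{1}{4}\right) \left(-2\right) = \frac{1}{2}$)
$A{\left(Z \right)} = \frac{1}{2}$ ($A{\left(Z \right)} = \left(- \frac{1}{6}\right) \left(-3\right) = \frac{1}{2}$)
$z{\left(H,h \right)} = 1$
$c{\left(p \right)} = p$ ($c{\left(p \right)} = \left(\frac{1}{2} + \frac{1}{2}\right) p = 1 p = p$)
$- 14 c{\left(z{\left(-14,-9 \right)} \right)} = \left(-14\right) 1 = -14$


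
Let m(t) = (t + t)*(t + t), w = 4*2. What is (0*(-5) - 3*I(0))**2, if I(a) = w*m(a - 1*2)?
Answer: 147456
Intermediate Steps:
w = 8
m(t) = 4*t**2 (m(t) = (2*t)*(2*t) = 4*t**2)
I(a) = 32*(-2 + a)**2 (I(a) = 8*(4*(a - 1*2)**2) = 8*(4*(a - 2)**2) = 8*(4*(-2 + a)**2) = 32*(-2 + a)**2)
(0*(-5) - 3*I(0))**2 = (0*(-5) - 96*(-2 + 0)**2)**2 = (0 - 96*(-2)**2)**2 = (0 - 96*4)**2 = (0 - 3*128)**2 = (0 - 384)**2 = (-384)**2 = 147456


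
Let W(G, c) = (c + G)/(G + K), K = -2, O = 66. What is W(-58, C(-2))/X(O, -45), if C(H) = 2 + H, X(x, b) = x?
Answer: 29/1980 ≈ 0.014646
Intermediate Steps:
W(G, c) = (G + c)/(-2 + G) (W(G, c) = (c + G)/(G - 2) = (G + c)/(-2 + G))
W(-58, C(-2))/X(O, -45) = ((-58 + (2 - 2))/(-2 - 58))/66 = ((-58 + 0)/(-60))*(1/66) = -1/60*(-58)*(1/66) = (29/30)*(1/66) = 29/1980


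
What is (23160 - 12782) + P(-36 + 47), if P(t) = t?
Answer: 10389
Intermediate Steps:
(23160 - 12782) + P(-36 + 47) = (23160 - 12782) + (-36 + 47) = 10378 + 11 = 10389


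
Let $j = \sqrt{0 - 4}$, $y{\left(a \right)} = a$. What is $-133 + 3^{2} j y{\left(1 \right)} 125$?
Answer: $-133 + 2250 i \approx -133.0 + 2250.0 i$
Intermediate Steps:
$j = 2 i$ ($j = \sqrt{-4} = 2 i \approx 2.0 i$)
$-133 + 3^{2} j y{\left(1 \right)} 125 = -133 + 3^{2} \cdot 2 i 1 \cdot 125 = -133 + 9 \cdot 2 i 1 \cdot 125 = -133 + 18 i 1 \cdot 125 = -133 + 18 i 125 = -133 + 2250 i$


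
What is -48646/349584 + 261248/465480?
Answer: 1430924599/3390090840 ≈ 0.42209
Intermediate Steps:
-48646/349584 + 261248/465480 = -48646*1/349584 + 261248*(1/465480) = -24323/174792 + 32656/58185 = 1430924599/3390090840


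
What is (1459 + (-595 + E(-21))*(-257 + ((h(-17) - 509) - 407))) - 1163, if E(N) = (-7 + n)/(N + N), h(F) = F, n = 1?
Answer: 708176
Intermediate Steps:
E(N) = -3/N (E(N) = (-7 + 1)/(N + N) = -6*1/(2*N) = -3/N)
(1459 + (-595 + E(-21))*(-257 + ((h(-17) - 509) - 407))) - 1163 = (1459 + (-595 - 3/(-21))*(-257 + ((-17 - 509) - 407))) - 1163 = (1459 + (-595 - 3*(-1/21))*(-257 + (-526 - 407))) - 1163 = (1459 + (-595 + 1/7)*(-257 - 933)) - 1163 = (1459 - 4164/7*(-1190)) - 1163 = (1459 + 707880) - 1163 = 709339 - 1163 = 708176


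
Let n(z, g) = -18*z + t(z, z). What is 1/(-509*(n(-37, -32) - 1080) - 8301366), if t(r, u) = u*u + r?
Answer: -1/8768628 ≈ -1.1404e-7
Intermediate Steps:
t(r, u) = r + u² (t(r, u) = u² + r = r + u²)
n(z, g) = z² - 17*z (n(z, g) = -18*z + (z + z²) = z² - 17*z)
1/(-509*(n(-37, -32) - 1080) - 8301366) = 1/(-509*(-37*(-17 - 37) - 1080) - 8301366) = 1/(-509*(-37*(-54) - 1080) - 8301366) = 1/(-509*(1998 - 1080) - 8301366) = 1/(-509*918 - 8301366) = 1/(-467262 - 8301366) = 1/(-8768628) = -1/8768628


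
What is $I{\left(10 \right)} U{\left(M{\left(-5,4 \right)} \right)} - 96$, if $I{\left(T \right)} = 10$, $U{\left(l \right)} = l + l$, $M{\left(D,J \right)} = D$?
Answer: $-196$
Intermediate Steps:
$U{\left(l \right)} = 2 l$
$I{\left(10 \right)} U{\left(M{\left(-5,4 \right)} \right)} - 96 = 10 \cdot 2 \left(-5\right) - 96 = 10 \left(-10\right) - 96 = -100 - 96 = -196$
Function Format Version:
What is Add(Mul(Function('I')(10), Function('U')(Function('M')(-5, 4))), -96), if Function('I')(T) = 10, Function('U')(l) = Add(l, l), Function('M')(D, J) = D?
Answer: -196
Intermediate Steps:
Function('U')(l) = Mul(2, l)
Add(Mul(Function('I')(10), Function('U')(Function('M')(-5, 4))), -96) = Add(Mul(10, Mul(2, -5)), -96) = Add(Mul(10, -10), -96) = Add(-100, -96) = -196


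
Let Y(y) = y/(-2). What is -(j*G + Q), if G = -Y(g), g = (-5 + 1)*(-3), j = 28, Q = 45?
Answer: -213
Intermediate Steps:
g = 12 (g = -4*(-3) = 12)
Y(y) = -y/2 (Y(y) = y*(-½) = -y/2)
G = 6 (G = -(-1)*12/2 = -1*(-6) = 6)
-(j*G + Q) = -(28*6 + 45) = -(168 + 45) = -1*213 = -213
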